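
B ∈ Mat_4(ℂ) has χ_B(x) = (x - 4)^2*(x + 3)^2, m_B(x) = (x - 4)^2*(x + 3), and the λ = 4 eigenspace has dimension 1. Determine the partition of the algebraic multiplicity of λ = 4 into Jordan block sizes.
Block sizes for λ = 4: [2]

Step 1 — from the characteristic polynomial, algebraic multiplicity of λ = 4 is 2. From dim ker(B − (4)·I) = 1, there are exactly 1 Jordan blocks for λ = 4.
Step 2 — from the minimal polynomial, the factor (x − 4)^2 tells us the largest block for λ = 4 has size 2.
Step 3 — with total size 2, 1 blocks, and largest block 2, the block sizes (in nonincreasing order) are [2].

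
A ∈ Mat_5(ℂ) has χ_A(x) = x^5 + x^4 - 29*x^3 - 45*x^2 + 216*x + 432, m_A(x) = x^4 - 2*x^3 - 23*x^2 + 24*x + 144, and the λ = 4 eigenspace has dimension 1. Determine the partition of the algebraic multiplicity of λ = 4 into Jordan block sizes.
Block sizes for λ = 4: [2]

Step 1 — from the characteristic polynomial, algebraic multiplicity of λ = 4 is 2. From dim ker(A − (4)·I) = 1, there are exactly 1 Jordan blocks for λ = 4.
Step 2 — from the minimal polynomial, the factor (x − 4)^2 tells us the largest block for λ = 4 has size 2.
Step 3 — with total size 2, 1 blocks, and largest block 2, the block sizes (in nonincreasing order) are [2].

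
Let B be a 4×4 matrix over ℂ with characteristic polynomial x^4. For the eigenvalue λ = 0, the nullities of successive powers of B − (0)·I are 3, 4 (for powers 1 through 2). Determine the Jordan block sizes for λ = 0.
Block sizes for λ = 0: [2, 1, 1]

From the dimensions of kernels of powers, the number of Jordan blocks of size at least j is d_j − d_{j−1} where d_j = dim ker(N^j) (with d_0 = 0). Computing the differences gives [3, 1].
The number of blocks of size exactly k is (#blocks of size ≥ k) − (#blocks of size ≥ k + 1), so the partition is: 2 block(s) of size 1, 1 block(s) of size 2.
In nonincreasing order the block sizes are [2, 1, 1].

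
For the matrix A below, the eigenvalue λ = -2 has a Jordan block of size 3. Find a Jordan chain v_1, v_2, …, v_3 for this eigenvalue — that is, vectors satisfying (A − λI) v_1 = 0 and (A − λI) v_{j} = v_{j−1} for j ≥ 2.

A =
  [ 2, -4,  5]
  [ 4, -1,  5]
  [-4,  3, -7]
A Jordan chain for λ = -2 of length 3:
v_1 = (-20, 0, 16)ᵀ
v_2 = (4, 4, -4)ᵀ
v_3 = (1, 0, 0)ᵀ

Let N = A − (-2)·I. We want v_3 with N^3 v_3 = 0 but N^2 v_3 ≠ 0; then v_{j-1} := N · v_j for j = 3, …, 2.

Pick v_3 = (1, 0, 0)ᵀ.
Then v_2 = N · v_3 = (4, 4, -4)ᵀ.
Then v_1 = N · v_2 = (-20, 0, 16)ᵀ.

Sanity check: (A − (-2)·I) v_1 = (0, 0, 0)ᵀ = 0. ✓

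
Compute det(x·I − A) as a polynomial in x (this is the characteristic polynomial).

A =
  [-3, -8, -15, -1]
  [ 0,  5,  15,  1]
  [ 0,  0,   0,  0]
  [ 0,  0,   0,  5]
x^4 - 7*x^3 - 5*x^2 + 75*x

Expanding det(x·I − A) (e.g. by cofactor expansion or by noting that A is similar to its Jordan form J, which has the same characteristic polynomial as A) gives
  χ_A(x) = x^4 - 7*x^3 - 5*x^2 + 75*x
which factors as x*(x - 5)^2*(x + 3). The eigenvalues (with algebraic multiplicities) are λ = -3 with multiplicity 1, λ = 0 with multiplicity 1, λ = 5 with multiplicity 2.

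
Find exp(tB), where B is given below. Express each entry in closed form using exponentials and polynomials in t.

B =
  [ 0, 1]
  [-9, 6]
e^{tB} =
  [-3*t*exp(3*t) + exp(3*t), t*exp(3*t)]
  [-9*t*exp(3*t), 3*t*exp(3*t) + exp(3*t)]

Strategy: write B = P · J · P⁻¹ where J is a Jordan canonical form, so e^{tB} = P · e^{tJ} · P⁻¹, and e^{tJ} can be computed block-by-block.

B has Jordan form
J =
  [3, 1]
  [0, 3]
(up to reordering of blocks).

Per-block formulas:
  For a 2×2 Jordan block J_2(3): exp(t · J_2(3)) = e^(3t)·(I + t·N), where N is the 2×2 nilpotent shift.

After assembling e^{tJ} and conjugating by P, we get:

e^{tB} =
  [-3*t*exp(3*t) + exp(3*t), t*exp(3*t)]
  [-9*t*exp(3*t), 3*t*exp(3*t) + exp(3*t)]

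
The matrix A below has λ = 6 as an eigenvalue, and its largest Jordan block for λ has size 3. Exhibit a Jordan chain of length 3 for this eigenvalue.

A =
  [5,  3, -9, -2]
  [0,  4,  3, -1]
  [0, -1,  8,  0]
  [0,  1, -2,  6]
A Jordan chain for λ = 6 of length 3:
v_1 = (1, -2, -1, 1)ᵀ
v_2 = (4, -3, -2, 2)ᵀ
v_3 = (5, 0, -1, 0)ᵀ

Let N = A − (6)·I. We want v_3 with N^3 v_3 = 0 but N^2 v_3 ≠ 0; then v_{j-1} := N · v_j for j = 3, …, 2.

Pick v_3 = (5, 0, -1, 0)ᵀ.
Then v_2 = N · v_3 = (4, -3, -2, 2)ᵀ.
Then v_1 = N · v_2 = (1, -2, -1, 1)ᵀ.

Sanity check: (A − (6)·I) v_1 = (0, 0, 0, 0)ᵀ = 0. ✓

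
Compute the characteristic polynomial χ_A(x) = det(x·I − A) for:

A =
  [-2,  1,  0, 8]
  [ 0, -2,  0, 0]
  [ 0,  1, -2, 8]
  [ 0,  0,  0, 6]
x^4 - 24*x^2 - 64*x - 48

Expanding det(x·I − A) (e.g. by cofactor expansion or by noting that A is similar to its Jordan form J, which has the same characteristic polynomial as A) gives
  χ_A(x) = x^4 - 24*x^2 - 64*x - 48
which factors as (x - 6)*(x + 2)^3. The eigenvalues (with algebraic multiplicities) are λ = -2 with multiplicity 3, λ = 6 with multiplicity 1.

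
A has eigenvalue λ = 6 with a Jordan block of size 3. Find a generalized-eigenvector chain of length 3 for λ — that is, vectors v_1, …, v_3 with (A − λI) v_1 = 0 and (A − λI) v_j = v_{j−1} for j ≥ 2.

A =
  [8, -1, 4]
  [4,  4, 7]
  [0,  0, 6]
A Jordan chain for λ = 6 of length 3:
v_1 = (1, 2, 0)ᵀ
v_2 = (4, 7, 0)ᵀ
v_3 = (0, 0, 1)ᵀ

Let N = A − (6)·I. We want v_3 with N^3 v_3 = 0 but N^2 v_3 ≠ 0; then v_{j-1} := N · v_j for j = 3, …, 2.

Pick v_3 = (0, 0, 1)ᵀ.
Then v_2 = N · v_3 = (4, 7, 0)ᵀ.
Then v_1 = N · v_2 = (1, 2, 0)ᵀ.

Sanity check: (A − (6)·I) v_1 = (0, 0, 0)ᵀ = 0. ✓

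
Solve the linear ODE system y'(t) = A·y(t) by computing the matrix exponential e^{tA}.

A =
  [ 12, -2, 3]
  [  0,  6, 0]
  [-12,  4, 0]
e^{tA} =
  [6*t*exp(6*t) + exp(6*t), -2*t*exp(6*t), 3*t*exp(6*t)]
  [0, exp(6*t), 0]
  [-12*t*exp(6*t), 4*t*exp(6*t), -6*t*exp(6*t) + exp(6*t)]

Strategy: write A = P · J · P⁻¹ where J is a Jordan canonical form, so e^{tA} = P · e^{tJ} · P⁻¹, and e^{tJ} can be computed block-by-block.

A has Jordan form
J =
  [6, 1, 0]
  [0, 6, 0]
  [0, 0, 6]
(up to reordering of blocks).

Per-block formulas:
  For a 2×2 Jordan block J_2(6): exp(t · J_2(6)) = e^(6t)·(I + t·N), where N is the 2×2 nilpotent shift.
  For a 1×1 block at λ = 6: exp(t · [6]) = [e^(6t)].

After assembling e^{tJ} and conjugating by P, we get:

e^{tA} =
  [6*t*exp(6*t) + exp(6*t), -2*t*exp(6*t), 3*t*exp(6*t)]
  [0, exp(6*t), 0]
  [-12*t*exp(6*t), 4*t*exp(6*t), -6*t*exp(6*t) + exp(6*t)]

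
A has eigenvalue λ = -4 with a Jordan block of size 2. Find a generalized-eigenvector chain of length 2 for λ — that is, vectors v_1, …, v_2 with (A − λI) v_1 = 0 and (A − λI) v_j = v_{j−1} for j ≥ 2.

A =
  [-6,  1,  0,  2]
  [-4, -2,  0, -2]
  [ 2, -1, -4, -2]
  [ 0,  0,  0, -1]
A Jordan chain for λ = -4 of length 2:
v_1 = (-2, -4, 2, 0)ᵀ
v_2 = (1, 0, 0, 0)ᵀ

Let N = A − (-4)·I. We want v_2 with N^2 v_2 = 0 but N^1 v_2 ≠ 0; then v_{j-1} := N · v_j for j = 2, …, 2.

Pick v_2 = (1, 0, 0, 0)ᵀ.
Then v_1 = N · v_2 = (-2, -4, 2, 0)ᵀ.

Sanity check: (A − (-4)·I) v_1 = (0, 0, 0, 0)ᵀ = 0. ✓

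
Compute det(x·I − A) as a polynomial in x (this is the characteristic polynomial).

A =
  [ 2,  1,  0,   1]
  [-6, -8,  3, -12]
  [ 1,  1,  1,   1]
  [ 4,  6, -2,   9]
x^4 - 4*x^3 + 6*x^2 - 4*x + 1

Expanding det(x·I − A) (e.g. by cofactor expansion or by noting that A is similar to its Jordan form J, which has the same characteristic polynomial as A) gives
  χ_A(x) = x^4 - 4*x^3 + 6*x^2 - 4*x + 1
which factors as (x - 1)^4. The eigenvalues (with algebraic multiplicities) are λ = 1 with multiplicity 4.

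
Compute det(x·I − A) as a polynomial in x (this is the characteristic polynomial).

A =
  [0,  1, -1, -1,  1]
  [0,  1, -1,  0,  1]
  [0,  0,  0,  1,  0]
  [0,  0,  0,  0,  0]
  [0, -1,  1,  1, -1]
x^5

Expanding det(x·I − A) (e.g. by cofactor expansion or by noting that A is similar to its Jordan form J, which has the same characteristic polynomial as A) gives
  χ_A(x) = x^5
which factors as x^5. The eigenvalues (with algebraic multiplicities) are λ = 0 with multiplicity 5.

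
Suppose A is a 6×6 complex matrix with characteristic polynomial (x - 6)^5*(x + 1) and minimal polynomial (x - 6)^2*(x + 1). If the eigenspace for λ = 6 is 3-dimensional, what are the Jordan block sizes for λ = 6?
Block sizes for λ = 6: [2, 2, 1]

Step 1 — from the characteristic polynomial, algebraic multiplicity of λ = 6 is 5. From dim ker(A − (6)·I) = 3, there are exactly 3 Jordan blocks for λ = 6.
Step 2 — from the minimal polynomial, the factor (x − 6)^2 tells us the largest block for λ = 6 has size 2.
Step 3 — with total size 5, 3 blocks, and largest block 2, the block sizes (in nonincreasing order) are [2, 2, 1].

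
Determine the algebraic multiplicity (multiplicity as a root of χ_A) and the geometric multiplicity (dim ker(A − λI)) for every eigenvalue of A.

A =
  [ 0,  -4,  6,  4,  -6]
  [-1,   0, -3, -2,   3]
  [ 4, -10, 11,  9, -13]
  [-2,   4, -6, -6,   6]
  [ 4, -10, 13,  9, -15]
λ = -2: alg = 5, geom = 3

Step 1 — factor the characteristic polynomial to read off the algebraic multiplicities:
  χ_A(x) = (x + 2)^5

Step 2 — compute geometric multiplicities via the rank-nullity identity g(λ) = n − rank(A − λI):
  rank(A − (-2)·I) = 2, so dim ker(A − (-2)·I) = n − 2 = 3

Summary:
  λ = -2: algebraic multiplicity = 5, geometric multiplicity = 3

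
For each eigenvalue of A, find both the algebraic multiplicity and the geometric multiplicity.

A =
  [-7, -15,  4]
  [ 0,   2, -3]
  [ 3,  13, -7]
λ = -4: alg = 3, geom = 1

Step 1 — factor the characteristic polynomial to read off the algebraic multiplicities:
  χ_A(x) = (x + 4)^3

Step 2 — compute geometric multiplicities via the rank-nullity identity g(λ) = n − rank(A − λI):
  rank(A − (-4)·I) = 2, so dim ker(A − (-4)·I) = n − 2 = 1

Summary:
  λ = -4: algebraic multiplicity = 3, geometric multiplicity = 1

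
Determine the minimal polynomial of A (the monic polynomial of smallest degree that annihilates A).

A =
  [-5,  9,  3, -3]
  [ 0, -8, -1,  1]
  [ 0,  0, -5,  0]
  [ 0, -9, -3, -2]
x^2 + 10*x + 25

The characteristic polynomial is χ_A(x) = (x + 5)^4, so the eigenvalues are known. The minimal polynomial is
  m_A(x) = Π_λ (x − λ)^{k_λ}
where k_λ is the size of the *largest* Jordan block for λ (equivalently, the smallest k with (A − λI)^k v = 0 for every generalised eigenvector v of λ).

  λ = -5: largest Jordan block has size 2, contributing (x + 5)^2

So m_A(x) = (x + 5)^2 = x^2 + 10*x + 25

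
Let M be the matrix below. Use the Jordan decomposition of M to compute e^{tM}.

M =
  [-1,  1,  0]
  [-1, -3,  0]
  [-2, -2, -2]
e^{tM} =
  [t*exp(-2*t) + exp(-2*t), t*exp(-2*t), 0]
  [-t*exp(-2*t), -t*exp(-2*t) + exp(-2*t), 0]
  [-2*t*exp(-2*t), -2*t*exp(-2*t), exp(-2*t)]

Strategy: write M = P · J · P⁻¹ where J is a Jordan canonical form, so e^{tM} = P · e^{tJ} · P⁻¹, and e^{tJ} can be computed block-by-block.

M has Jordan form
J =
  [-2,  1,  0]
  [ 0, -2,  0]
  [ 0,  0, -2]
(up to reordering of blocks).

Per-block formulas:
  For a 2×2 Jordan block J_2(-2): exp(t · J_2(-2)) = e^(-2t)·(I + t·N), where N is the 2×2 nilpotent shift.
  For a 1×1 block at λ = -2: exp(t · [-2]) = [e^(-2t)].

After assembling e^{tJ} and conjugating by P, we get:

e^{tM} =
  [t*exp(-2*t) + exp(-2*t), t*exp(-2*t), 0]
  [-t*exp(-2*t), -t*exp(-2*t) + exp(-2*t), 0]
  [-2*t*exp(-2*t), -2*t*exp(-2*t), exp(-2*t)]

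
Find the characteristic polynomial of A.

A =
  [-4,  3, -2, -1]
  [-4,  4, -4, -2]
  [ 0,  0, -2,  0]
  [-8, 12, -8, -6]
x^4 + 8*x^3 + 24*x^2 + 32*x + 16

Expanding det(x·I − A) (e.g. by cofactor expansion or by noting that A is similar to its Jordan form J, which has the same characteristic polynomial as A) gives
  χ_A(x) = x^4 + 8*x^3 + 24*x^2 + 32*x + 16
which factors as (x + 2)^4. The eigenvalues (with algebraic multiplicities) are λ = -2 with multiplicity 4.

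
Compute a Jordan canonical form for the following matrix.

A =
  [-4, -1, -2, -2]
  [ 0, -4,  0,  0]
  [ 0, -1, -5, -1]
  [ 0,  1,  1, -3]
J_2(-4) ⊕ J_2(-4)

The characteristic polynomial is
  det(x·I − A) = x^4 + 16*x^3 + 96*x^2 + 256*x + 256 = (x + 4)^4

Eigenvalues and multiplicities (the geometric multiplicity of λ is n − rank(A − λI), which equals the number of Jordan blocks for λ):
  λ = -4: algebraic multiplicity = 4, geometric multiplicity = 2

Determining the block sizes for each eigenvalue:
  λ = -4: with am = 4 and gm = 2, the partition is not yet determined (e.g. several partitions of 4 into 2 parts exist). Let N = A − (-4)·I. Computing rank(N^1) = 2, rank(N^2) = 0; the number of blocks of size ≥ j is rank(N^{j−1}) − rank(N^j), giving [2, 2]. So we have 2 block(s) of size 2 → block sizes [2, 2]

Assembling the blocks gives a Jordan form
J =
  [-4,  1,  0,  0]
  [ 0, -4,  0,  0]
  [ 0,  0, -4,  1]
  [ 0,  0,  0, -4]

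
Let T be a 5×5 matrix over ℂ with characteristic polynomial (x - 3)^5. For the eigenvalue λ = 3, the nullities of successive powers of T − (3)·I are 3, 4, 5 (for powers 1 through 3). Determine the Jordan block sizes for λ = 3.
Block sizes for λ = 3: [3, 1, 1]

From the dimensions of kernels of powers, the number of Jordan blocks of size at least j is d_j − d_{j−1} where d_j = dim ker(N^j) (with d_0 = 0). Computing the differences gives [3, 1, 1].
The number of blocks of size exactly k is (#blocks of size ≥ k) − (#blocks of size ≥ k + 1), so the partition is: 2 block(s) of size 1, 1 block(s) of size 3.
In nonincreasing order the block sizes are [3, 1, 1].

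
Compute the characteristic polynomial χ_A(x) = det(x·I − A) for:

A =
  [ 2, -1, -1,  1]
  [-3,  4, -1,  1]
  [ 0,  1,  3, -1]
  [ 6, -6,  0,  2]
x^4 - 11*x^3 + 42*x^2 - 68*x + 40

Expanding det(x·I − A) (e.g. by cofactor expansion or by noting that A is similar to its Jordan form J, which has the same characteristic polynomial as A) gives
  χ_A(x) = x^4 - 11*x^3 + 42*x^2 - 68*x + 40
which factors as (x - 5)*(x - 2)^3. The eigenvalues (with algebraic multiplicities) are λ = 2 with multiplicity 3, λ = 5 with multiplicity 1.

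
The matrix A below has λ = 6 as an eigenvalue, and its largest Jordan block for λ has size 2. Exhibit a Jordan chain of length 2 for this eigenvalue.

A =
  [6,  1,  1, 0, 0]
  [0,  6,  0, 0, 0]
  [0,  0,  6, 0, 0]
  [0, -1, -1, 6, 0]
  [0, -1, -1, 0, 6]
A Jordan chain for λ = 6 of length 2:
v_1 = (1, 0, 0, -1, -1)ᵀ
v_2 = (0, 1, 0, 0, 0)ᵀ

Let N = A − (6)·I. We want v_2 with N^2 v_2 = 0 but N^1 v_2 ≠ 0; then v_{j-1} := N · v_j for j = 2, …, 2.

Pick v_2 = (0, 1, 0, 0, 0)ᵀ.
Then v_1 = N · v_2 = (1, 0, 0, -1, -1)ᵀ.

Sanity check: (A − (6)·I) v_1 = (0, 0, 0, 0, 0)ᵀ = 0. ✓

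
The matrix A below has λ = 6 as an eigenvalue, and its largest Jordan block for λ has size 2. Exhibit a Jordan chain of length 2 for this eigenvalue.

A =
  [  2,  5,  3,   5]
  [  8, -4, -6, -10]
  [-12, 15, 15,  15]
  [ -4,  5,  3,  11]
A Jordan chain for λ = 6 of length 2:
v_1 = (-4, 8, -12, -4)ᵀ
v_2 = (1, 0, 0, 0)ᵀ

Let N = A − (6)·I. We want v_2 with N^2 v_2 = 0 but N^1 v_2 ≠ 0; then v_{j-1} := N · v_j for j = 2, …, 2.

Pick v_2 = (1, 0, 0, 0)ᵀ.
Then v_1 = N · v_2 = (-4, 8, -12, -4)ᵀ.

Sanity check: (A − (6)·I) v_1 = (0, 0, 0, 0)ᵀ = 0. ✓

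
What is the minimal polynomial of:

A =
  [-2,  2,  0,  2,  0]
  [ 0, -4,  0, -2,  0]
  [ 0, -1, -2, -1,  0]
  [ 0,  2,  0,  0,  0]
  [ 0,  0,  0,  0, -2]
x^2 + 4*x + 4

The characteristic polynomial is χ_A(x) = (x + 2)^5, so the eigenvalues are known. The minimal polynomial is
  m_A(x) = Π_λ (x − λ)^{k_λ}
where k_λ is the size of the *largest* Jordan block for λ (equivalently, the smallest k with (A − λI)^k v = 0 for every generalised eigenvector v of λ).

  λ = -2: largest Jordan block has size 2, contributing (x + 2)^2

So m_A(x) = (x + 2)^2 = x^2 + 4*x + 4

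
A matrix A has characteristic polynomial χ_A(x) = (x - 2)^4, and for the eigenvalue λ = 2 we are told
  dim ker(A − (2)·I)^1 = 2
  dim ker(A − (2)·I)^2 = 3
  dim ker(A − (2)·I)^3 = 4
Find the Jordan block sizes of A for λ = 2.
Block sizes for λ = 2: [3, 1]

From the dimensions of kernels of powers, the number of Jordan blocks of size at least j is d_j − d_{j−1} where d_j = dim ker(N^j) (with d_0 = 0). Computing the differences gives [2, 1, 1].
The number of blocks of size exactly k is (#blocks of size ≥ k) − (#blocks of size ≥ k + 1), so the partition is: 1 block(s) of size 1, 1 block(s) of size 3.
In nonincreasing order the block sizes are [3, 1].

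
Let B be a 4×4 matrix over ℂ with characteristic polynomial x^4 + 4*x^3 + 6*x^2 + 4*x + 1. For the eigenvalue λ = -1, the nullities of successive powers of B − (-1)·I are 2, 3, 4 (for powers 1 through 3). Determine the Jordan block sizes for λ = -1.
Block sizes for λ = -1: [3, 1]

From the dimensions of kernels of powers, the number of Jordan blocks of size at least j is d_j − d_{j−1} where d_j = dim ker(N^j) (with d_0 = 0). Computing the differences gives [2, 1, 1].
The number of blocks of size exactly k is (#blocks of size ≥ k) − (#blocks of size ≥ k + 1), so the partition is: 1 block(s) of size 1, 1 block(s) of size 3.
In nonincreasing order the block sizes are [3, 1].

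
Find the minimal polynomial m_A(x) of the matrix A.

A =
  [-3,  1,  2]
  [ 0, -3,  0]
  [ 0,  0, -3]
x^2 + 6*x + 9

The characteristic polynomial is χ_A(x) = (x + 3)^3, so the eigenvalues are known. The minimal polynomial is
  m_A(x) = Π_λ (x − λ)^{k_λ}
where k_λ is the size of the *largest* Jordan block for λ (equivalently, the smallest k with (A − λI)^k v = 0 for every generalised eigenvector v of λ).

  λ = -3: largest Jordan block has size 2, contributing (x + 3)^2

So m_A(x) = (x + 3)^2 = x^2 + 6*x + 9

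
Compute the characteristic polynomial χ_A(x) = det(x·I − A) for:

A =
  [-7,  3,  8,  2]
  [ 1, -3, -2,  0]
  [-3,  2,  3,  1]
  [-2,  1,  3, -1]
x^4 + 8*x^3 + 24*x^2 + 32*x + 16

Expanding det(x·I − A) (e.g. by cofactor expansion or by noting that A is similar to its Jordan form J, which has the same characteristic polynomial as A) gives
  χ_A(x) = x^4 + 8*x^3 + 24*x^2 + 32*x + 16
which factors as (x + 2)^4. The eigenvalues (with algebraic multiplicities) are λ = -2 with multiplicity 4.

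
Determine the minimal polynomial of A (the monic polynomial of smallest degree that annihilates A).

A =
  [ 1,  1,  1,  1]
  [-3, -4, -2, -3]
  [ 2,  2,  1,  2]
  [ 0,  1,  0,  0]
x^4 + 2*x^3 + x^2

The characteristic polynomial is χ_A(x) = x^2*(x + 1)^2, so the eigenvalues are known. The minimal polynomial is
  m_A(x) = Π_λ (x − λ)^{k_λ}
where k_λ is the size of the *largest* Jordan block for λ (equivalently, the smallest k with (A − λI)^k v = 0 for every generalised eigenvector v of λ).

  λ = -1: largest Jordan block has size 2, contributing (x + 1)^2
  λ = 0: largest Jordan block has size 2, contributing (x − 0)^2

So m_A(x) = x^2*(x + 1)^2 = x^4 + 2*x^3 + x^2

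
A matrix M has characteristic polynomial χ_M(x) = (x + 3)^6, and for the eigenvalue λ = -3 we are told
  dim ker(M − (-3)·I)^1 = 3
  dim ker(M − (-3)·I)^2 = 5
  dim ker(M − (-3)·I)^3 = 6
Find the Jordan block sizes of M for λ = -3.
Block sizes for λ = -3: [3, 2, 1]

From the dimensions of kernels of powers, the number of Jordan blocks of size at least j is d_j − d_{j−1} where d_j = dim ker(N^j) (with d_0 = 0). Computing the differences gives [3, 2, 1].
The number of blocks of size exactly k is (#blocks of size ≥ k) − (#blocks of size ≥ k + 1), so the partition is: 1 block(s) of size 1, 1 block(s) of size 2, 1 block(s) of size 3.
In nonincreasing order the block sizes are [3, 2, 1].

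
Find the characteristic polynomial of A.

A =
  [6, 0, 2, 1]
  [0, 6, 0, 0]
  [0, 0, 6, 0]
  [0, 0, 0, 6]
x^4 - 24*x^3 + 216*x^2 - 864*x + 1296

Expanding det(x·I − A) (e.g. by cofactor expansion or by noting that A is similar to its Jordan form J, which has the same characteristic polynomial as A) gives
  χ_A(x) = x^4 - 24*x^3 + 216*x^2 - 864*x + 1296
which factors as (x - 6)^4. The eigenvalues (with algebraic multiplicities) are λ = 6 with multiplicity 4.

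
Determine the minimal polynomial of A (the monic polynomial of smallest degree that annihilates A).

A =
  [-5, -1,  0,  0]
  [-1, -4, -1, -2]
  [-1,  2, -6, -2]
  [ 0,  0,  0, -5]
x^3 + 15*x^2 + 75*x + 125

The characteristic polynomial is χ_A(x) = (x + 5)^4, so the eigenvalues are known. The minimal polynomial is
  m_A(x) = Π_λ (x − λ)^{k_λ}
where k_λ is the size of the *largest* Jordan block for λ (equivalently, the smallest k with (A − λI)^k v = 0 for every generalised eigenvector v of λ).

  λ = -5: largest Jordan block has size 3, contributing (x + 5)^3

So m_A(x) = (x + 5)^3 = x^3 + 15*x^2 + 75*x + 125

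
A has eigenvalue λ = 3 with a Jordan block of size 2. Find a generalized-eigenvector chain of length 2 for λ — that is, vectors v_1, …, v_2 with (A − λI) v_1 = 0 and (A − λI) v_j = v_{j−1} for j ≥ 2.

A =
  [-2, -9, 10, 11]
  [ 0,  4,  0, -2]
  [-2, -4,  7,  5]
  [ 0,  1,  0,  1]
A Jordan chain for λ = 3 of length 2:
v_1 = (2, 0, 1, 0)ᵀ
v_2 = (1, -2, 0, -1)ᵀ

Let N = A − (3)·I. We want v_2 with N^2 v_2 = 0 but N^1 v_2 ≠ 0; then v_{j-1} := N · v_j for j = 2, …, 2.

Pick v_2 = (1, -2, 0, -1)ᵀ.
Then v_1 = N · v_2 = (2, 0, 1, 0)ᵀ.

Sanity check: (A − (3)·I) v_1 = (0, 0, 0, 0)ᵀ = 0. ✓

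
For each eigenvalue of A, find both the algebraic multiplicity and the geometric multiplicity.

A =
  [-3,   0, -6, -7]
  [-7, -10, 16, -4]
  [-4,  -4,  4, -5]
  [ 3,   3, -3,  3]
λ = -3: alg = 2, geom = 1; λ = 0: alg = 2, geom = 1

Step 1 — factor the characteristic polynomial to read off the algebraic multiplicities:
  χ_A(x) = x^2*(x + 3)^2

Step 2 — compute geometric multiplicities via the rank-nullity identity g(λ) = n − rank(A − λI):
  rank(A − (-3)·I) = 3, so dim ker(A − (-3)·I) = n − 3 = 1
  rank(A − (0)·I) = 3, so dim ker(A − (0)·I) = n − 3 = 1

Summary:
  λ = -3: algebraic multiplicity = 2, geometric multiplicity = 1
  λ = 0: algebraic multiplicity = 2, geometric multiplicity = 1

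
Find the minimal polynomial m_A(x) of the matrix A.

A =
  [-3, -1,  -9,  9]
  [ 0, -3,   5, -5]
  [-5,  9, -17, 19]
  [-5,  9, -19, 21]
x^3 + 4*x^2 - 3*x - 18

The characteristic polynomial is χ_A(x) = (x - 2)^2*(x + 3)^2, so the eigenvalues are known. The minimal polynomial is
  m_A(x) = Π_λ (x − λ)^{k_λ}
where k_λ is the size of the *largest* Jordan block for λ (equivalently, the smallest k with (A − λI)^k v = 0 for every generalised eigenvector v of λ).

  λ = -3: largest Jordan block has size 2, contributing (x + 3)^2
  λ = 2: largest Jordan block has size 1, contributing (x − 2)

So m_A(x) = (x - 2)*(x + 3)^2 = x^3 + 4*x^2 - 3*x - 18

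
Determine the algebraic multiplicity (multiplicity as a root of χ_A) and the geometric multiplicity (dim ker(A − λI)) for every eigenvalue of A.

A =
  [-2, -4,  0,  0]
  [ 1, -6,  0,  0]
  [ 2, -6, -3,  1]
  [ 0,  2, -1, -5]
λ = -4: alg = 4, geom = 2

Step 1 — factor the characteristic polynomial to read off the algebraic multiplicities:
  χ_A(x) = (x + 4)^4

Step 2 — compute geometric multiplicities via the rank-nullity identity g(λ) = n − rank(A − λI):
  rank(A − (-4)·I) = 2, so dim ker(A − (-4)·I) = n − 2 = 2

Summary:
  λ = -4: algebraic multiplicity = 4, geometric multiplicity = 2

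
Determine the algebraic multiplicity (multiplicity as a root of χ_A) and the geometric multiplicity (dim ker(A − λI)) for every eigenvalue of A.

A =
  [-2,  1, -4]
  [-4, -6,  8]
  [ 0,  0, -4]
λ = -4: alg = 3, geom = 2

Step 1 — factor the characteristic polynomial to read off the algebraic multiplicities:
  χ_A(x) = (x + 4)^3

Step 2 — compute geometric multiplicities via the rank-nullity identity g(λ) = n − rank(A − λI):
  rank(A − (-4)·I) = 1, so dim ker(A − (-4)·I) = n − 1 = 2

Summary:
  λ = -4: algebraic multiplicity = 3, geometric multiplicity = 2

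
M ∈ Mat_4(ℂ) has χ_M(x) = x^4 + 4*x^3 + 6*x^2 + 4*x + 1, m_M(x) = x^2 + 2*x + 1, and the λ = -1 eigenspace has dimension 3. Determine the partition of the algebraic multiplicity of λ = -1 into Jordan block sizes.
Block sizes for λ = -1: [2, 1, 1]

Step 1 — from the characteristic polynomial, algebraic multiplicity of λ = -1 is 4. From dim ker(M − (-1)·I) = 3, there are exactly 3 Jordan blocks for λ = -1.
Step 2 — from the minimal polynomial, the factor (x + 1)^2 tells us the largest block for λ = -1 has size 2.
Step 3 — with total size 4, 3 blocks, and largest block 2, the block sizes (in nonincreasing order) are [2, 1, 1].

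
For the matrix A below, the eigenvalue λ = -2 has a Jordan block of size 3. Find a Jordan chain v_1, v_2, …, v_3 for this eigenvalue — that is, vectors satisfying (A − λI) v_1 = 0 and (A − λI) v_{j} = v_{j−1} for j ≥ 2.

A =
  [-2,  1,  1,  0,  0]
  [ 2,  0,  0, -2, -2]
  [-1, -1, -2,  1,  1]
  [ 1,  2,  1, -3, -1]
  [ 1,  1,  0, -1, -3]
A Jordan chain for λ = -2 of length 3:
v_1 = (1, 0, 0, 1, 0)ᵀ
v_2 = (0, 2, -1, 1, 1)ᵀ
v_3 = (1, 0, 0, 0, 0)ᵀ

Let N = A − (-2)·I. We want v_3 with N^3 v_3 = 0 but N^2 v_3 ≠ 0; then v_{j-1} := N · v_j for j = 3, …, 2.

Pick v_3 = (1, 0, 0, 0, 0)ᵀ.
Then v_2 = N · v_3 = (0, 2, -1, 1, 1)ᵀ.
Then v_1 = N · v_2 = (1, 0, 0, 1, 0)ᵀ.

Sanity check: (A − (-2)·I) v_1 = (0, 0, 0, 0, 0)ᵀ = 0. ✓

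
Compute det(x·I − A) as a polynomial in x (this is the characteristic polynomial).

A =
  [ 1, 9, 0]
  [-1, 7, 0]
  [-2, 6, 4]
x^3 - 12*x^2 + 48*x - 64

Expanding det(x·I − A) (e.g. by cofactor expansion or by noting that A is similar to its Jordan form J, which has the same characteristic polynomial as A) gives
  χ_A(x) = x^3 - 12*x^2 + 48*x - 64
which factors as (x - 4)^3. The eigenvalues (with algebraic multiplicities) are λ = 4 with multiplicity 3.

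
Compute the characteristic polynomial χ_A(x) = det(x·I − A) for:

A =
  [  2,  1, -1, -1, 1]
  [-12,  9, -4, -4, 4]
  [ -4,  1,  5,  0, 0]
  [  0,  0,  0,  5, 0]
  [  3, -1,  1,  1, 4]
x^5 - 25*x^4 + 250*x^3 - 1250*x^2 + 3125*x - 3125

Expanding det(x·I − A) (e.g. by cofactor expansion or by noting that A is similar to its Jordan form J, which has the same characteristic polynomial as A) gives
  χ_A(x) = x^5 - 25*x^4 + 250*x^3 - 1250*x^2 + 3125*x - 3125
which factors as (x - 5)^5. The eigenvalues (with algebraic multiplicities) are λ = 5 with multiplicity 5.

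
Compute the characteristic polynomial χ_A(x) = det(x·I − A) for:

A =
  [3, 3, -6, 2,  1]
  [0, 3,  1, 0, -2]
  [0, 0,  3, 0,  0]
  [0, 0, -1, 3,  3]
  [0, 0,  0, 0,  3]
x^5 - 15*x^4 + 90*x^3 - 270*x^2 + 405*x - 243

Expanding det(x·I − A) (e.g. by cofactor expansion or by noting that A is similar to its Jordan form J, which has the same characteristic polynomial as A) gives
  χ_A(x) = x^5 - 15*x^4 + 90*x^3 - 270*x^2 + 405*x - 243
which factors as (x - 3)^5. The eigenvalues (with algebraic multiplicities) are λ = 3 with multiplicity 5.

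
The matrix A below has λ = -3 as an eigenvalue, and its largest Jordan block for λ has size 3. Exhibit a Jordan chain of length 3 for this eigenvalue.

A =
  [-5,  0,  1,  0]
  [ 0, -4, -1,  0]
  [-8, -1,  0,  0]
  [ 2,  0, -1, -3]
A Jordan chain for λ = -3 of length 3:
v_1 = (-4, 8, -8, 4)ᵀ
v_2 = (-2, 0, -8, 2)ᵀ
v_3 = (1, 0, 0, 0)ᵀ

Let N = A − (-3)·I. We want v_3 with N^3 v_3 = 0 but N^2 v_3 ≠ 0; then v_{j-1} := N · v_j for j = 3, …, 2.

Pick v_3 = (1, 0, 0, 0)ᵀ.
Then v_2 = N · v_3 = (-2, 0, -8, 2)ᵀ.
Then v_1 = N · v_2 = (-4, 8, -8, 4)ᵀ.

Sanity check: (A − (-3)·I) v_1 = (0, 0, 0, 0)ᵀ = 0. ✓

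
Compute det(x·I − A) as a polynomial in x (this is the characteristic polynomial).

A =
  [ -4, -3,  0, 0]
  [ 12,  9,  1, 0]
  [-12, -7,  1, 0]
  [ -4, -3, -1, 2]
x^4 - 8*x^3 + 24*x^2 - 32*x + 16

Expanding det(x·I − A) (e.g. by cofactor expansion or by noting that A is similar to its Jordan form J, which has the same characteristic polynomial as A) gives
  χ_A(x) = x^4 - 8*x^3 + 24*x^2 - 32*x + 16
which factors as (x - 2)^4. The eigenvalues (with algebraic multiplicities) are λ = 2 with multiplicity 4.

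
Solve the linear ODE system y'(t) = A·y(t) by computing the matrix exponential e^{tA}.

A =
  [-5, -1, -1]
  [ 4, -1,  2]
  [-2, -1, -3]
e^{tA} =
  [t^2*exp(-3*t) - 2*t*exp(-3*t) + exp(-3*t), t^2*exp(-3*t)/2 - t*exp(-3*t), -t*exp(-3*t)]
  [-2*t^2*exp(-3*t) + 4*t*exp(-3*t), -t^2*exp(-3*t) + 2*t*exp(-3*t) + exp(-3*t), 2*t*exp(-3*t)]
  [-2*t*exp(-3*t), -t*exp(-3*t), exp(-3*t)]

Strategy: write A = P · J · P⁻¹ where J is a Jordan canonical form, so e^{tA} = P · e^{tJ} · P⁻¹, and e^{tJ} can be computed block-by-block.

A has Jordan form
J =
  [-3,  1,  0]
  [ 0, -3,  1]
  [ 0,  0, -3]
(up to reordering of blocks).

Per-block formulas:
  For a 3×3 Jordan block J_3(-3): exp(t · J_3(-3)) = e^(-3t)·(I + t·N + (t^2/2)·N^2), where N is the 3×3 nilpotent shift.

After assembling e^{tJ} and conjugating by P, we get:

e^{tA} =
  [t^2*exp(-3*t) - 2*t*exp(-3*t) + exp(-3*t), t^2*exp(-3*t)/2 - t*exp(-3*t), -t*exp(-3*t)]
  [-2*t^2*exp(-3*t) + 4*t*exp(-3*t), -t^2*exp(-3*t) + 2*t*exp(-3*t) + exp(-3*t), 2*t*exp(-3*t)]
  [-2*t*exp(-3*t), -t*exp(-3*t), exp(-3*t)]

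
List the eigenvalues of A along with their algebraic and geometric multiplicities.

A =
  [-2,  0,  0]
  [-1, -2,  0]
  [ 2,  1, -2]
λ = -2: alg = 3, geom = 1

Step 1 — factor the characteristic polynomial to read off the algebraic multiplicities:
  χ_A(x) = (x + 2)^3

Step 2 — compute geometric multiplicities via the rank-nullity identity g(λ) = n − rank(A − λI):
  rank(A − (-2)·I) = 2, so dim ker(A − (-2)·I) = n − 2 = 1

Summary:
  λ = -2: algebraic multiplicity = 3, geometric multiplicity = 1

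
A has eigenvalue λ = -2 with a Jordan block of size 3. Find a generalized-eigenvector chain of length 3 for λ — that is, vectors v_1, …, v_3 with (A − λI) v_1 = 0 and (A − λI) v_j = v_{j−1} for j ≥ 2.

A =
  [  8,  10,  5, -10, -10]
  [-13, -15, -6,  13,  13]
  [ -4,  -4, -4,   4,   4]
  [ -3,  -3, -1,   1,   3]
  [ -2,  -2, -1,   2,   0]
A Jordan chain for λ = -2 of length 3:
v_1 = (0, -2, 0, -2, 0)ᵀ
v_2 = (10, -13, -4, -3, -2)ᵀ
v_3 = (1, 0, 0, 0, 0)ᵀ

Let N = A − (-2)·I. We want v_3 with N^3 v_3 = 0 but N^2 v_3 ≠ 0; then v_{j-1} := N · v_j for j = 3, …, 2.

Pick v_3 = (1, 0, 0, 0, 0)ᵀ.
Then v_2 = N · v_3 = (10, -13, -4, -3, -2)ᵀ.
Then v_1 = N · v_2 = (0, -2, 0, -2, 0)ᵀ.

Sanity check: (A − (-2)·I) v_1 = (0, 0, 0, 0, 0)ᵀ = 0. ✓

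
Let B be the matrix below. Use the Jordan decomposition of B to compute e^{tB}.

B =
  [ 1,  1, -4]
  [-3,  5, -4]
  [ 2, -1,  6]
e^{tB} =
  [-t^2*exp(4*t) - 3*t*exp(4*t) + exp(4*t), t^2*exp(4*t) + t*exp(4*t), -4*t*exp(4*t)]
  [-t^2*exp(4*t) - 3*t*exp(4*t), t^2*exp(4*t) + t*exp(4*t) + exp(4*t), -4*t*exp(4*t)]
  [t^2*exp(4*t)/2 + 2*t*exp(4*t), -t^2*exp(4*t)/2 - t*exp(4*t), 2*t*exp(4*t) + exp(4*t)]

Strategy: write B = P · J · P⁻¹ where J is a Jordan canonical form, so e^{tB} = P · e^{tJ} · P⁻¹, and e^{tJ} can be computed block-by-block.

B has Jordan form
J =
  [4, 1, 0]
  [0, 4, 1]
  [0, 0, 4]
(up to reordering of blocks).

Per-block formulas:
  For a 3×3 Jordan block J_3(4): exp(t · J_3(4)) = e^(4t)·(I + t·N + (t^2/2)·N^2), where N is the 3×3 nilpotent shift.

After assembling e^{tJ} and conjugating by P, we get:

e^{tB} =
  [-t^2*exp(4*t) - 3*t*exp(4*t) + exp(4*t), t^2*exp(4*t) + t*exp(4*t), -4*t*exp(4*t)]
  [-t^2*exp(4*t) - 3*t*exp(4*t), t^2*exp(4*t) + t*exp(4*t) + exp(4*t), -4*t*exp(4*t)]
  [t^2*exp(4*t)/2 + 2*t*exp(4*t), -t^2*exp(4*t)/2 - t*exp(4*t), 2*t*exp(4*t) + exp(4*t)]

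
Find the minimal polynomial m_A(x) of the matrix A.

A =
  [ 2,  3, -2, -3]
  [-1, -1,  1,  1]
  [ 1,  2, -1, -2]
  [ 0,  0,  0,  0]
x^3

The characteristic polynomial is χ_A(x) = x^4, so the eigenvalues are known. The minimal polynomial is
  m_A(x) = Π_λ (x − λ)^{k_λ}
where k_λ is the size of the *largest* Jordan block for λ (equivalently, the smallest k with (A − λI)^k v = 0 for every generalised eigenvector v of λ).

  λ = 0: largest Jordan block has size 3, contributing (x − 0)^3

So m_A(x) = x^3 = x^3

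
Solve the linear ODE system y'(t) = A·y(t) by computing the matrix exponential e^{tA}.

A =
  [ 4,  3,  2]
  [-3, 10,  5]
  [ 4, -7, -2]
e^{tA} =
  [-t^2*exp(4*t)/2 + exp(4*t), 2*t^2*exp(4*t) + 3*t*exp(4*t), 3*t^2*exp(4*t)/2 + 2*t*exp(4*t)]
  [t^2*exp(4*t) - 3*t*exp(4*t), -4*t^2*exp(4*t) + 6*t*exp(4*t) + exp(4*t), -3*t^2*exp(4*t) + 5*t*exp(4*t)]
  [-3*t^2*exp(4*t)/2 + 4*t*exp(4*t), 6*t^2*exp(4*t) - 7*t*exp(4*t), 9*t^2*exp(4*t)/2 - 6*t*exp(4*t) + exp(4*t)]

Strategy: write A = P · J · P⁻¹ where J is a Jordan canonical form, so e^{tA} = P · e^{tJ} · P⁻¹, and e^{tJ} can be computed block-by-block.

A has Jordan form
J =
  [4, 1, 0]
  [0, 4, 1]
  [0, 0, 4]
(up to reordering of blocks).

Per-block formulas:
  For a 3×3 Jordan block J_3(4): exp(t · J_3(4)) = e^(4t)·(I + t·N + (t^2/2)·N^2), where N is the 3×3 nilpotent shift.

After assembling e^{tJ} and conjugating by P, we get:

e^{tA} =
  [-t^2*exp(4*t)/2 + exp(4*t), 2*t^2*exp(4*t) + 3*t*exp(4*t), 3*t^2*exp(4*t)/2 + 2*t*exp(4*t)]
  [t^2*exp(4*t) - 3*t*exp(4*t), -4*t^2*exp(4*t) + 6*t*exp(4*t) + exp(4*t), -3*t^2*exp(4*t) + 5*t*exp(4*t)]
  [-3*t^2*exp(4*t)/2 + 4*t*exp(4*t), 6*t^2*exp(4*t) - 7*t*exp(4*t), 9*t^2*exp(4*t)/2 - 6*t*exp(4*t) + exp(4*t)]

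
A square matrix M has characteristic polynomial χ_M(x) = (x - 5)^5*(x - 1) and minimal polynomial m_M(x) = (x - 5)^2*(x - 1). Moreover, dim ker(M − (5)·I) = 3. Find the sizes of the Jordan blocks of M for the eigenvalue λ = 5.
Block sizes for λ = 5: [2, 2, 1]

Step 1 — from the characteristic polynomial, algebraic multiplicity of λ = 5 is 5. From dim ker(M − (5)·I) = 3, there are exactly 3 Jordan blocks for λ = 5.
Step 2 — from the minimal polynomial, the factor (x − 5)^2 tells us the largest block for λ = 5 has size 2.
Step 3 — with total size 5, 3 blocks, and largest block 2, the block sizes (in nonincreasing order) are [2, 2, 1].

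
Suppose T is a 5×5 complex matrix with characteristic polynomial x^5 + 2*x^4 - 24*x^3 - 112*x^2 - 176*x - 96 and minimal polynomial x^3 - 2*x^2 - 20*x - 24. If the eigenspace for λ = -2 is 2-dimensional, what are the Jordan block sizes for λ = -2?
Block sizes for λ = -2: [2, 2]

Step 1 — from the characteristic polynomial, algebraic multiplicity of λ = -2 is 4. From dim ker(T − (-2)·I) = 2, there are exactly 2 Jordan blocks for λ = -2.
Step 2 — from the minimal polynomial, the factor (x + 2)^2 tells us the largest block for λ = -2 has size 2.
Step 3 — with total size 4, 2 blocks, and largest block 2, the block sizes (in nonincreasing order) are [2, 2].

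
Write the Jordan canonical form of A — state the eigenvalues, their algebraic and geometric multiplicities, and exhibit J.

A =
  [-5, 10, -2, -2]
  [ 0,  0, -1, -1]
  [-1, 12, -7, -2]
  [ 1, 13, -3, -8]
J_2(-5) ⊕ J_2(-5)

The characteristic polynomial is
  det(x·I − A) = x^4 + 20*x^3 + 150*x^2 + 500*x + 625 = (x + 5)^4

Eigenvalues and multiplicities (the geometric multiplicity of λ is n − rank(A − λI), which equals the number of Jordan blocks for λ):
  λ = -5: algebraic multiplicity = 4, geometric multiplicity = 2

Determining the block sizes for each eigenvalue:
  λ = -5: with am = 4 and gm = 2, the partition is not yet determined (e.g. several partitions of 4 into 2 parts exist). Let N = A − (-5)·I. Computing rank(N^1) = 2, rank(N^2) = 0; the number of blocks of size ≥ j is rank(N^{j−1}) − rank(N^j), giving [2, 2]. So we have 2 block(s) of size 2 → block sizes [2, 2]

Assembling the blocks gives a Jordan form
J =
  [-5,  1,  0,  0]
  [ 0, -5,  0,  0]
  [ 0,  0, -5,  1]
  [ 0,  0,  0, -5]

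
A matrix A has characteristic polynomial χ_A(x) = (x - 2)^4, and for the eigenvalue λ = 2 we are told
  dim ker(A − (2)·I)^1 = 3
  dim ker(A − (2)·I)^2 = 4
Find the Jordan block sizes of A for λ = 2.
Block sizes for λ = 2: [2, 1, 1]

From the dimensions of kernels of powers, the number of Jordan blocks of size at least j is d_j − d_{j−1} where d_j = dim ker(N^j) (with d_0 = 0). Computing the differences gives [3, 1].
The number of blocks of size exactly k is (#blocks of size ≥ k) − (#blocks of size ≥ k + 1), so the partition is: 2 block(s) of size 1, 1 block(s) of size 2.
In nonincreasing order the block sizes are [2, 1, 1].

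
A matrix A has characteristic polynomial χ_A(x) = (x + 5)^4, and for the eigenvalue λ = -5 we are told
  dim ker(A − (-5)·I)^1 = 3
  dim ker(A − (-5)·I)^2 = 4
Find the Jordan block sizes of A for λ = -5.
Block sizes for λ = -5: [2, 1, 1]

From the dimensions of kernels of powers, the number of Jordan blocks of size at least j is d_j − d_{j−1} where d_j = dim ker(N^j) (with d_0 = 0). Computing the differences gives [3, 1].
The number of blocks of size exactly k is (#blocks of size ≥ k) − (#blocks of size ≥ k + 1), so the partition is: 2 block(s) of size 1, 1 block(s) of size 2.
In nonincreasing order the block sizes are [2, 1, 1].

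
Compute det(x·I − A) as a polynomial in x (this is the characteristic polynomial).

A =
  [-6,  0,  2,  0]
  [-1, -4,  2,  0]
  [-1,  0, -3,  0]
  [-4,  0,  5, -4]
x^4 + 17*x^3 + 108*x^2 + 304*x + 320

Expanding det(x·I − A) (e.g. by cofactor expansion or by noting that A is similar to its Jordan form J, which has the same characteristic polynomial as A) gives
  χ_A(x) = x^4 + 17*x^3 + 108*x^2 + 304*x + 320
which factors as (x + 4)^3*(x + 5). The eigenvalues (with algebraic multiplicities) are λ = -5 with multiplicity 1, λ = -4 with multiplicity 3.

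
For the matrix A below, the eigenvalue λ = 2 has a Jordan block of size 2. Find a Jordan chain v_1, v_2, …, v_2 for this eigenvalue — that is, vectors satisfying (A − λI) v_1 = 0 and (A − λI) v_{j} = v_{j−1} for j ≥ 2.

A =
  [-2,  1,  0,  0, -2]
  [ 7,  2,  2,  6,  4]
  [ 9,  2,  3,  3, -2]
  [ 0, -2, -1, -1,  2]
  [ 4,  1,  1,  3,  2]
A Jordan chain for λ = 2 of length 2:
v_1 = (0, 2, 1, -1, 1)ᵀ
v_2 = (0, 0, 1, 0, 0)ᵀ

Let N = A − (2)·I. We want v_2 with N^2 v_2 = 0 but N^1 v_2 ≠ 0; then v_{j-1} := N · v_j for j = 2, …, 2.

Pick v_2 = (0, 0, 1, 0, 0)ᵀ.
Then v_1 = N · v_2 = (0, 2, 1, -1, 1)ᵀ.

Sanity check: (A − (2)·I) v_1 = (0, 0, 0, 0, 0)ᵀ = 0. ✓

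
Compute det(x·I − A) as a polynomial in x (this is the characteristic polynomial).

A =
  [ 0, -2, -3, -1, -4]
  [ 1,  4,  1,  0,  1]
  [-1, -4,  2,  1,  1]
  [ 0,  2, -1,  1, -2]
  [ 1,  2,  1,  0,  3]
x^5 - 10*x^4 + 40*x^3 - 80*x^2 + 80*x - 32

Expanding det(x·I − A) (e.g. by cofactor expansion or by noting that A is similar to its Jordan form J, which has the same characteristic polynomial as A) gives
  χ_A(x) = x^5 - 10*x^4 + 40*x^3 - 80*x^2 + 80*x - 32
which factors as (x - 2)^5. The eigenvalues (with algebraic multiplicities) are λ = 2 with multiplicity 5.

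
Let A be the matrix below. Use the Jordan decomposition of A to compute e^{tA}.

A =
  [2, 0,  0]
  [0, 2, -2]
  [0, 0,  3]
e^{tA} =
  [exp(2*t), 0, 0]
  [0, exp(2*t), -2*exp(3*t) + 2*exp(2*t)]
  [0, 0, exp(3*t)]

Strategy: write A = P · J · P⁻¹ where J is a Jordan canonical form, so e^{tA} = P · e^{tJ} · P⁻¹, and e^{tJ} can be computed block-by-block.

A has Jordan form
J =
  [2, 0, 0]
  [0, 2, 0]
  [0, 0, 3]
(up to reordering of blocks).

Per-block formulas:
  For a 1×1 block at λ = 2: exp(t · [2]) = [e^(2t)].
  For a 1×1 block at λ = 3: exp(t · [3]) = [e^(3t)].

After assembling e^{tJ} and conjugating by P, we get:

e^{tA} =
  [exp(2*t), 0, 0]
  [0, exp(2*t), -2*exp(3*t) + 2*exp(2*t)]
  [0, 0, exp(3*t)]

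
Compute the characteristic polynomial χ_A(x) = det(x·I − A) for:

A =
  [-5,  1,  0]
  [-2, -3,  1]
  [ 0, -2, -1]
x^3 + 9*x^2 + 27*x + 27

Expanding det(x·I − A) (e.g. by cofactor expansion or by noting that A is similar to its Jordan form J, which has the same characteristic polynomial as A) gives
  χ_A(x) = x^3 + 9*x^2 + 27*x + 27
which factors as (x + 3)^3. The eigenvalues (with algebraic multiplicities) are λ = -3 with multiplicity 3.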